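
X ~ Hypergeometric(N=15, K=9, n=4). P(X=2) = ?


P(X=2) = C(9,2)*C(6,2) / C(15,4)
= 36*15 / 1365
= 540/1365 = 36/91

36/91


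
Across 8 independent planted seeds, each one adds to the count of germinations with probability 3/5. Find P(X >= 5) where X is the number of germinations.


P(X>=5) = P(X=5) + P(X=6) + P(X=7) + P(X=8)
= 108864/390625 + 81648/390625 + 34992/390625 + 6561/390625
= 46413/78125

46413/78125


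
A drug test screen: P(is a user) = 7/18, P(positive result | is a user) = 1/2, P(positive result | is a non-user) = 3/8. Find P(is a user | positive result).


P(A) = P(A|B)P(B) + P(A|B')P(B') = 1/2*7/18 + 3/8*11/18 = 61/144
P(B|A) = P(A|B)P(B)/P(A) = (7/36)/(61/144) = 28/61

28/61


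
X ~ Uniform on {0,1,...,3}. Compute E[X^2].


E[X^2] = (1/4) * sum(x^2 for x=0..3)
= 14/4 = 7/2

7/2


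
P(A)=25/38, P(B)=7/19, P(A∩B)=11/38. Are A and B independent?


P(A)*P(B) = 25/38*7/19 = 175/722
P(A∩B) = 11/38 != 175/722, so not independent

No, A and B are not independent


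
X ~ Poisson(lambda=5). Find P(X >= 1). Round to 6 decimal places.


P(X>=1) = 1 - P(X<=0) = 1 - (e^(-5)*5^0/0!)
≈ 1 - 0.0067379470 = 0.9932620530
≈ 0.993262

0.993262


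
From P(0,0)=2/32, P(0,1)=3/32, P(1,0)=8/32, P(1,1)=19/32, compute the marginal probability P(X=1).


P(X=1) = P(1,0)+P(1,1) = 8/32 + 19/32 = 27/32

27/32


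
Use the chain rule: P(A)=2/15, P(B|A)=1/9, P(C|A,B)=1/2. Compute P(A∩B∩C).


P(A∩B∩C) = P(A) * P(B|A) * P(C|A∩B)
= 2/15 * 1/9 * 1/2
= 2/135 * 1/2 = 1/135

1/135


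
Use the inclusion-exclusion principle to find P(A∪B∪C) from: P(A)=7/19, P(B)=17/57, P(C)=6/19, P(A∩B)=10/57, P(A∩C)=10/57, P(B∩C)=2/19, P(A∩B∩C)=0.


P(A∪B∪C) = P(A)+P(B)+P(C) - P(AB)-P(AC)-P(BC) + P(ABC)
= 7/19+17/57+6/19 - 10/57-10/57-2/19 + 0
= 10/19

10/19


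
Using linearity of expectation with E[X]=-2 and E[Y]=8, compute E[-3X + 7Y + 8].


E[-3X + 7Y + 8] = -3*E[X] + 7*E[Y] + 8
= (-3)*(-2) + (7)*(8) + (8)
= 6 + 56 + 8 = 70

70


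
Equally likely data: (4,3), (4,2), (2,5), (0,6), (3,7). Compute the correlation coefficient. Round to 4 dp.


Cov(X,Y) = -1.7600, Var(X) = 2.2400, Var(Y) = 3.4400
rho = Cov/(sqrt(VarX)*sqrt(VarY)) = -0.6340

-0.6340


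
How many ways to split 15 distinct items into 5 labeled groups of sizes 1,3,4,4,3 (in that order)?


15! = 1307674368000
Denominator: 1!=1 * 3!=6 * 4!=24 * 4!=24 * 3!=6
Coefficient = 1307674368000 / 20736 = 63063000

63063000


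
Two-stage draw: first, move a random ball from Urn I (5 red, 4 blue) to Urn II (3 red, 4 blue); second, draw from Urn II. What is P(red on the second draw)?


P(transfer red) = 5/9; P(transfer blue) = 4/9
If red transferred: Urn II has 4 red of 8, so P(red|red moved) = 1/2
If blue transferred: Urn II has 3 red of 8, so P(red|blue moved) = 3/8
By total probability: P(red) = 5/9*1/2 + 4/9*3/8 = 4/9

4/9


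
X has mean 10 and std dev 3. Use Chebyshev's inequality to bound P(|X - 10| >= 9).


k = 9/3 = 3
Chebyshev: P(|X-mu| >= k*sigma) <= 1/k^2 = 1/3^2 = 1/9

1/9


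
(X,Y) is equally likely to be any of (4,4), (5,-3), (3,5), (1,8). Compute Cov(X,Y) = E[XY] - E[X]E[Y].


E[X]=13/4, E[Y]=7/2, E[XY]=6
Cov(X,Y) = E[XY] - E[X]E[Y] = 6 - 13/4*7/2 = -43/8

-43/8


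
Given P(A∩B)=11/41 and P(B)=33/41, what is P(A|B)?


P(A|B) = P(A∩B)/P(B) = (11/41)/(33/41) = 11/33 = 1/3

1/3


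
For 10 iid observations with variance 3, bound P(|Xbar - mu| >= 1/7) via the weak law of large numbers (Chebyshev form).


Var(Xbar) = Var(X)/n = 3/10
Chebyshev: P(|Xbar-mu| >= 1/7) <= Var(Xbar)/(1/7)^2 = (3/10)/(1/49) = 147/10
Bound exceeds 1, so trivial bound: 1

1


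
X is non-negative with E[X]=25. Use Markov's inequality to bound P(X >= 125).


Markov: P(X >= a) <= E[X]/a
P(X >= 125) <= 25/125 = 1/5

1/5


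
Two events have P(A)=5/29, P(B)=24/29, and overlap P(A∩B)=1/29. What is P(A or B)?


P(A∪B) = P(A) + P(B) - P(A∩B)
= 5/29 + 24/29 - 1/29 = 28/29

28/29


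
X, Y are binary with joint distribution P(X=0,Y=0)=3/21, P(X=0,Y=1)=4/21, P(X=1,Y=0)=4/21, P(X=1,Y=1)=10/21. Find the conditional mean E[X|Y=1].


P(Y=1) = 14/21
E[X|Y=1] = (0*4 + 1*10)/14 = 10/14 = 5/7

5/7


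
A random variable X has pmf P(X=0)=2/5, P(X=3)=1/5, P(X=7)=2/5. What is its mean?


E[X] = sum(x * P(x))
= 0*2/5 + 3*1/5 + 7*2/5
= 17/5

17/5


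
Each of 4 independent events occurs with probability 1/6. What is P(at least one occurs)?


P(at least one) = 1 - P(none)
P(none) = (1 - 1/6)^4 = (5/6)^4 = 625/1296
P(at least one) = 1 - 625/1296 = 671/1296

671/1296


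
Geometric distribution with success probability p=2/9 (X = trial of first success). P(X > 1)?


P(X > 1) = P(first 1 trials all fail) = (1-p)^1 = (7/9)^1 = 7/9

7/9


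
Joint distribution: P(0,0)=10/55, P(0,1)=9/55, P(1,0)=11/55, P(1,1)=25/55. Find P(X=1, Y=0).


Read from table: P(X=1, Y=0) = 11/55 = 1/5

1/5


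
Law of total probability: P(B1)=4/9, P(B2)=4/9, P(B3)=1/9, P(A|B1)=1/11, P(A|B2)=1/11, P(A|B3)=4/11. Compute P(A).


P(A) = P(A|B1)P(B1) + P(A|B2)P(B2) + P(A|B3)P(B3)
= 1/11*4/9 + 1/11*4/9 + 4/11*1/9
= 4/99 + 4/99 + 4/99 = 4/33

4/33


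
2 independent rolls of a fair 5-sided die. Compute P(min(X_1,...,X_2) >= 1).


P(min >= 1) = P(all X_i >= 1) = (P(X_1 >= 1))^2
= (5/5)^2 = 1^2 = 1

1


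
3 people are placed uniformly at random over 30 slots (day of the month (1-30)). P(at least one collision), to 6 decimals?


P(all different) = prod((30-i)/30 for i=0..2) = 0.902222
P(at least one match) = 1 - 0.902222 = 0.097778

0.097778


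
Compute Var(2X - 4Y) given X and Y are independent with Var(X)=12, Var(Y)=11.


Independence => Cov(X,Y)=0
Var(2X - 4Y) = 2^2*Var(X) + (-4)^2*Var(Y)
= 4*12 + 16*11 = 224

224


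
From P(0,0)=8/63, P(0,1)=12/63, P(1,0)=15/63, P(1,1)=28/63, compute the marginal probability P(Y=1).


P(Y=1) = P(0,1)+P(1,1) = 12/63 + 28/63 = 40/63

40/63


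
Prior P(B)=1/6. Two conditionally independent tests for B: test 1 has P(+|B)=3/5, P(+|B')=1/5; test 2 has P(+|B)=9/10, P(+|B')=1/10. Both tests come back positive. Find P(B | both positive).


After test 1: P(+) = 3/5*1/6 + 1/5*5/6 = 4/15
P(B|+) = (1/10)/(4/15) = 3/8
After test 2 (use post1 as new prior): P(+) = 9/10*3/8 + 1/10*5/8 = 2/5
P(B|+,+) = (27/80)/(2/5) = 27/32

27/32


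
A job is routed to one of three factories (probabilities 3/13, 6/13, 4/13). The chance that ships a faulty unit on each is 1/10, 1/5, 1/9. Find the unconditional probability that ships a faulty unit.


P(A) = P(A|B1)P(B1) + P(A|B2)P(B2) + P(A|B3)P(B3)
= 1/10*3/13 + 1/5*6/13 + 1/9*4/13
= 3/130 + 6/65 + 4/117 = 35/234

35/234


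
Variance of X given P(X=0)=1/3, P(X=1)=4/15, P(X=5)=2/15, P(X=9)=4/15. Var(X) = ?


E[X] = 10/3, E[X^2] = 126/5
Var(X) = E[X^2] - (E[X])^2 = 126/5 - (10/3)^2 = 634/45

634/45


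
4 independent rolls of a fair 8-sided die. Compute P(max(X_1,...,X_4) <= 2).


P(max <= 2) = P(all X_i <= 2) = (P(X_1 <= 2))^4
= (2/8)^4 = (1/4)^4 = 1/256

1/256


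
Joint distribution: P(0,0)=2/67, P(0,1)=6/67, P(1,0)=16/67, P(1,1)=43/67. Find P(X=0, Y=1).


Read from table: P(X=0, Y=1) = 6/67

6/67


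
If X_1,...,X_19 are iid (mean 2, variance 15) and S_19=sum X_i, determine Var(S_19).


By independence, Var(S_n) = n*Var(X_1) = 19*15 = 285

285


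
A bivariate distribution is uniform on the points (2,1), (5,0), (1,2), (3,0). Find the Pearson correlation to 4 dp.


Cov(X,Y) = -1.0625, Var(X) = 2.1875, Var(Y) = 0.6875
rho = Cov/(sqrt(VarX)*sqrt(VarY)) = -0.8664

-0.8664


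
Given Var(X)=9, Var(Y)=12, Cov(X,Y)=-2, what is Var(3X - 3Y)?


Var(3X - 3Y) = 3^2*Var(X) + (-3)^2*Var(Y) + 2*3*(-3)*Cov(X,Y)
= 9*9 + 9*12 - 18*(-2)
= 81 + 108 + 36 = 225

225


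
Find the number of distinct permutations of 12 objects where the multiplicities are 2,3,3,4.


12! = 479001600
Denominator: 2!=2 * 3!=6 * 3!=6 * 4!=24
Coefficient = 479001600 / 1728 = 277200

277200


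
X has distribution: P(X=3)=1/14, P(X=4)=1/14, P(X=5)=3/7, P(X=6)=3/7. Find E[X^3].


E[X^3] = sum(g(x)*P(x))
= 27*1/14 + 64*1/14 + 125*3/7 + 216*3/7
= 2137/14

2137/14


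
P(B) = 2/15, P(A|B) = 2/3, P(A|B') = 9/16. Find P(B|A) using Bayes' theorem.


P(A) = P(A|B)P(B) + P(A|B')P(B') = 2/3*2/15 + 9/16*13/15 = 83/144
P(B|A) = P(A|B)P(B)/P(A) = (4/45)/(83/144) = 64/415

64/415


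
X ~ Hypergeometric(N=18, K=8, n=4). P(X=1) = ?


P(X=1) = C(8,1)*C(10,3) / C(18,4)
= 8*120 / 3060
= 960/3060 = 16/51

16/51


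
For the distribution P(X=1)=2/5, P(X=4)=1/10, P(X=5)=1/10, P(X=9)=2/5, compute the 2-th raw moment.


E[X^2] = sum(x^2 * P(x))
= 1*2/5 + 16*1/10 + 25*1/10 + 81*2/5
= 369/10

369/10


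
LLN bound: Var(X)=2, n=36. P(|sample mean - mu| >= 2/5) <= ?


Var(Xbar) = Var(X)/n = 2/36
Chebyshev: P(|Xbar-mu| >= 2/5) <= Var(Xbar)/(2/5)^2 = (1/18)/(4/25) = 25/72

25/72


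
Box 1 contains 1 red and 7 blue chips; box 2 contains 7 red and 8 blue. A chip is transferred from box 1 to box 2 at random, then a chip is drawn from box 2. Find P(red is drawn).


P(transfer red) = 1/8; P(transfer blue) = 7/8
If red transferred: Urn II has 8 red of 16, so P(red|red moved) = 1/2
If blue transferred: Urn II has 7 red of 16, so P(red|blue moved) = 7/16
By total probability: P(red) = 1/8*1/2 + 7/8*7/16 = 57/128

57/128


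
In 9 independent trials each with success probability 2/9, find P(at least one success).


P(at least one) = 1 - P(none)
P(none) = (1 - 2/9)^9 = (7/9)^9 = 40353607/387420489
P(at least one) = 1 - 40353607/387420489 = 347066882/387420489

347066882/387420489


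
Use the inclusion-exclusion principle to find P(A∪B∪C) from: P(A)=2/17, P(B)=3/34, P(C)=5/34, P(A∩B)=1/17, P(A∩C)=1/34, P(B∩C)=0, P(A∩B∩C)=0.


P(A∪B∪C) = P(A)+P(B)+P(C) - P(AB)-P(AC)-P(BC) + P(ABC)
= 2/17+3/34+5/34 - 1/17-1/34-0 + 0
= 9/34

9/34


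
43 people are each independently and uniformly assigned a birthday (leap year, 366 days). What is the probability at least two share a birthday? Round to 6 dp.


P(all different) = prod((366-i)/366 for i=0..42) = 0.076637
P(at least one match) = 1 - 0.076637 = 0.923363

0.923363


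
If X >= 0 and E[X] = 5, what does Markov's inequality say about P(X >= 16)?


Markov: P(X >= a) <= E[X]/a
P(X >= 16) <= 5/16

5/16


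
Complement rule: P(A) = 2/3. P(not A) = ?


P(A') = 1 - P(A) = 1 - 2/3 = 1/3

1/3


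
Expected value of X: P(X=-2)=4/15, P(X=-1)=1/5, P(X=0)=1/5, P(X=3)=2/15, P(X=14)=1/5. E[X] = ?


E[X] = sum(x * P(x))
= -2*4/15 - 1*1/5 + 0*1/5 + 3*2/15 + 14*1/5
= 37/15

37/15


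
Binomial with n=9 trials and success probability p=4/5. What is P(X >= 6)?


P(X>=6) = P(X=6) + P(X=7) + P(X=8) + P(X=9)
= 344064/1953125 + 589824/1953125 + 589824/1953125 + 262144/1953125
= 1785856/1953125

1785856/1953125


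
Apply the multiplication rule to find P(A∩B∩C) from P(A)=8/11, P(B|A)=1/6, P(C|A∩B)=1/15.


P(A∩B∩C) = P(A) * P(B|A) * P(C|A∩B)
= 8/11 * 1/6 * 1/15
= 4/33 * 1/15 = 4/495

4/495


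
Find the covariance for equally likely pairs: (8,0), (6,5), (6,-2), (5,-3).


E[X]=25/4, E[Y]=0, E[XY]=3/4
Cov(X,Y) = E[XY] - E[X]E[Y] = 3/4 - 25/4*0 = 3/4

3/4


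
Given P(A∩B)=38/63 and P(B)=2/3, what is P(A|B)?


P(A|B) = P(A∩B)/P(B) = (114/189)/(126/189) = 114/126 = 19/21

19/21


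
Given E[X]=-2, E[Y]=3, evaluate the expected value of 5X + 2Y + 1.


E[5X + 2Y + 1] = 5*E[X] + 2*E[Y] + 1
= (5)*(-2) + (2)*(3) + (1)
= -10 + 6 + 1 = -3

-3


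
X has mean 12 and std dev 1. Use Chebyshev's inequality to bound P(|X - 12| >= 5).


k = 5/1 = 5
Chebyshev: P(|X-mu| >= k*sigma) <= 1/k^2 = 1/5^2 = 1/25

1/25


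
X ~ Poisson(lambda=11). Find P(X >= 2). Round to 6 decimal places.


P(X>=2) = 1 - P(X<=1) = 1 - (e^(-11)*11^0/0! + e^(-11)*11^1/1!)
≈ 1 - (0.0000167017 + 0.0001837187)
= 1 - 0.0002004204 = 0.9997995796
≈ 0.999800

0.999800


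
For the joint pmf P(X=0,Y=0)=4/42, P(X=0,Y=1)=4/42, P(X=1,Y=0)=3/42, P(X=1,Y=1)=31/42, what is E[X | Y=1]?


P(Y=1) = 35/42
E[X|Y=1] = (0*4 + 1*31)/35 = 31/35

31/35


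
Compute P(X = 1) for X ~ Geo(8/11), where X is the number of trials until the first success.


P(X=1) = (1-p)^0 * p = (3/11)^0 * 8/11
= 1 * 8/11 = 8/11

8/11


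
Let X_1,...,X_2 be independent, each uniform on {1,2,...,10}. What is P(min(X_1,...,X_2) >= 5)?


P(min >= 5) = P(all X_i >= 5) = (P(X_1 >= 5))^2
= (6/10)^2 = (3/5)^2 = 9/25

9/25


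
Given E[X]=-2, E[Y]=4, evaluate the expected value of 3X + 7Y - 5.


E[3X + 7Y - 5] = 3*E[X] + 7*E[Y] - 5
= (3)*(-2) + (7)*(4) + (-5)
= -6 + 28 - 5 = 17

17


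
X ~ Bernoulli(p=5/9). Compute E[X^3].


For Bernoulli: X in {0,1}
E[X^3] = 0^3*(1-5/9) + 1^3*5/9 = 5/9

5/9


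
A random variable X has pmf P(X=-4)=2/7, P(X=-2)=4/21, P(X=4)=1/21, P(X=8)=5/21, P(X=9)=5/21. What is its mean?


E[X] = sum(x * P(x))
= -4*2/7 - 2*4/21 + 4*1/21 + 8*5/21 + 9*5/21
= 19/7

19/7


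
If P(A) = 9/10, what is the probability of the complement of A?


P(A') = 1 - P(A) = 1 - 9/10 = 1/10

1/10


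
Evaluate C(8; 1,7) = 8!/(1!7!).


8! = 40320
Denominator: 1!=1 * 7!=5040
Coefficient = 40320 / 5040 = 8

8


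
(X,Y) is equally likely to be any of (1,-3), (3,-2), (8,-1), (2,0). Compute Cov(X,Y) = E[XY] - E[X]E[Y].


E[X]=7/2, E[Y]=-3/2, E[XY]=-17/4
Cov(X,Y) = E[XY] - E[X]E[Y] = -17/4 - 7/2*-3/2 = 1

1


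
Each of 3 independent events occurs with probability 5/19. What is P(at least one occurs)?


P(at least one) = 1 - P(none)
P(none) = (1 - 5/19)^3 = (14/19)^3 = 2744/6859
P(at least one) = 1 - 2744/6859 = 4115/6859

4115/6859


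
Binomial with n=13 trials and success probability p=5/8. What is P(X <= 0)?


P(X<=0) = P(X=0)
= 1594323/549755813888
= 1594323/549755813888

1594323/549755813888


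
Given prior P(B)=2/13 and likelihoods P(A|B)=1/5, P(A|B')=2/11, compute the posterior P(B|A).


P(A) = P(A|B)P(B) + P(A|B')P(B') = 1/5*2/13 + 2/11*11/13 = 12/65
P(B|A) = P(A|B)P(B)/P(A) = (2/65)/(12/65) = 1/6

1/6


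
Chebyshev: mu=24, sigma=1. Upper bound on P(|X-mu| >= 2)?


k = 2/1 = 2
Chebyshev: P(|X-mu| >= k*sigma) <= 1/k^2 = 1/2^2 = 1/4

1/4


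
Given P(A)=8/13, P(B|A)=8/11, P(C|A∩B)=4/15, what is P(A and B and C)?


P(A∩B∩C) = P(A) * P(B|A) * P(C|A∩B)
= 8/13 * 8/11 * 4/15
= 64/143 * 4/15 = 256/2145

256/2145


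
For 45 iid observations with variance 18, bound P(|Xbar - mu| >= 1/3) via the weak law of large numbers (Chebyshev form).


Var(Xbar) = Var(X)/n = 18/45
Chebyshev: P(|Xbar-mu| >= 1/3) <= Var(Xbar)/(1/3)^2 = (2/5)/(1/9) = 18/5
Bound exceeds 1, so trivial bound: 1

1


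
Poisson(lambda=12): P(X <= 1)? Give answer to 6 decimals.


P(X<=1) = e^(-12)*12^0/0! + e^(-12)*12^1/1!
≈ 0.0000061442 + 0.0000737305
= 0.0000798747
≈ 0.000080

0.000080


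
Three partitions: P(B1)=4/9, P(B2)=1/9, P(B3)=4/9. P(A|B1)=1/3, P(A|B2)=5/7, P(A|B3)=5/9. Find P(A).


P(A) = P(A|B1)P(B1) + P(A|B2)P(B2) + P(A|B3)P(B3)
= 1/3*4/9 + 5/7*1/9 + 5/9*4/9
= 4/27 + 5/63 + 20/81 = 269/567

269/567


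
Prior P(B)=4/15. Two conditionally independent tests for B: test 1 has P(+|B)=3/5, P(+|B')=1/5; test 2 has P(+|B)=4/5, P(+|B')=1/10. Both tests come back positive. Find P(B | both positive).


After test 1: P(+) = 3/5*4/15 + 1/5*11/15 = 23/75
P(B|+) = (4/25)/(23/75) = 12/23
After test 2 (use post1 as new prior): P(+) = 4/5*12/23 + 1/10*11/23 = 107/230
P(B|+,+) = (48/115)/(107/230) = 96/107

96/107


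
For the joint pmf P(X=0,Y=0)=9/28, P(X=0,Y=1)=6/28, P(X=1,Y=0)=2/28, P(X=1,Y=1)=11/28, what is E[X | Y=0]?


P(Y=0) = 11/28
E[X|Y=0] = (0*9 + 1*2)/11 = 2/11

2/11


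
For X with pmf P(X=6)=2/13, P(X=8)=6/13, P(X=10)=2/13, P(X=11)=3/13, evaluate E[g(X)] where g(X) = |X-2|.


E[|X-2|] = sum(g(x)*P(x))
= 4*2/13 + 6*6/13 + 8*2/13 + 9*3/13
= 87/13

87/13


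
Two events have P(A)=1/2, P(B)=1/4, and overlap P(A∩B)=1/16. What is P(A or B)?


P(A∪B) = P(A) + P(B) - P(A∩B)
= 1/2 + 1/4 - 1/16 = 11/16

11/16


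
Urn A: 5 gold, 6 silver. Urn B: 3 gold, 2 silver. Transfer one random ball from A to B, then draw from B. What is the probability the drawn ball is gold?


P(transfer gold) = 5/11; P(transfer silver) = 6/11
If gold transferred: Urn II has 4 gold of 6, so P(gold|gold moved) = 2/3
If silver transferred: Urn II has 3 gold of 6, so P(gold|silver moved) = 1/2
By total probability: P(gold) = 5/11*2/3 + 6/11*1/2 = 19/33

19/33


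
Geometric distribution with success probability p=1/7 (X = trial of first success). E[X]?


For geometric (trials until first success), E[X] = 1/p = 1/(1/7) = 7

7


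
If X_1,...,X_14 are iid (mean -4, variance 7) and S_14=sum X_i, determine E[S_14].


E[S_n] = n*E[X_1] = 14*-4 = -56

-56


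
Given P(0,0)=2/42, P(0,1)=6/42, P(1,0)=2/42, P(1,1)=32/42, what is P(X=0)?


P(X=0) = P(0,0)+P(0,1) = 2/42 + 6/42 = 8/42 = 4/21

4/21


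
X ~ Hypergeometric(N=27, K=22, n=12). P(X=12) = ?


P(X=12) = C(22,12)*C(5,0) / C(27,12)
= 646646*1 / 17383860
= 646646/17383860 = 77/2070

77/2070


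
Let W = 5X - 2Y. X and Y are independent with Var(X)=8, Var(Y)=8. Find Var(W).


Independence => Cov(X,Y)=0
Var(5X - 2Y) = 5^2*Var(X) + (-2)^2*Var(Y)
= 25*8 + 4*8 = 232

232


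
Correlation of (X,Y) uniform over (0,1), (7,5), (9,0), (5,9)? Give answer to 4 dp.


Cov(X,Y) = 0.3125, Var(X) = 11.1875, Var(Y) = 12.6875
rho = Cov/(sqrt(VarX)*sqrt(VarY)) = 0.0262

0.0262


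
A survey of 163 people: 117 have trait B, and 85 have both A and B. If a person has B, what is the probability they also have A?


P(A|B) = P(A∩B)/P(B) = (85/163)/(117/163) = 85/117

85/117


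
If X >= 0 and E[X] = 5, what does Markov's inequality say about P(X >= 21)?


Markov: P(X >= a) <= E[X]/a
P(X >= 21) <= 5/21

5/21


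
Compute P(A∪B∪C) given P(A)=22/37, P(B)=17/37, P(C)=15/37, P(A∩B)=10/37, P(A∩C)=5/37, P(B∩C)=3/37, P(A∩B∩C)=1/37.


P(A∪B∪C) = P(A)+P(B)+P(C) - P(AB)-P(AC)-P(BC) + P(ABC)
= 22/37+17/37+15/37 - 10/37-5/37-3/37 + 1/37
= 1

1


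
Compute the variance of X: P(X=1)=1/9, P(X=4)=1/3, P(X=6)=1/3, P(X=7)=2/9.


E[X] = 5, E[X^2] = 85/3
Var(X) = E[X^2] - (E[X])^2 = 85/3 - (5)^2 = 10/3

10/3


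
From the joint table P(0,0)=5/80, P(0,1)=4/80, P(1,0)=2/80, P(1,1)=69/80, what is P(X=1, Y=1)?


Read from table: P(X=1, Y=1) = 69/80

69/80


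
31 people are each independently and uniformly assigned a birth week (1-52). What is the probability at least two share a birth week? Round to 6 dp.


P(all different) = prod((52-i)/52 for i=0..30) = 0.000010
P(at least one match) = 1 - 0.000010 = 0.999990

0.999990


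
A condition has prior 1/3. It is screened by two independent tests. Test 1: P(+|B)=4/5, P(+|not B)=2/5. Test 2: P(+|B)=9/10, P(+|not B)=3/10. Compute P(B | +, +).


After test 1: P(+) = 4/5*1/3 + 2/5*2/3 = 8/15
P(B|+) = (4/15)/(8/15) = 1/2
After test 2 (use post1 as new prior): P(+) = 9/10*1/2 + 3/10*1/2 = 3/5
P(B|+,+) = (9/20)/(3/5) = 3/4

3/4


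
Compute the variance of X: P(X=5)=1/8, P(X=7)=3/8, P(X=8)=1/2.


E[X] = 29/4, E[X^2] = 107/2
Var(X) = E[X^2] - (E[X])^2 = 107/2 - (29/4)^2 = 15/16

15/16


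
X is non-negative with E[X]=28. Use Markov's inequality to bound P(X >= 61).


Markov: P(X >= a) <= E[X]/a
P(X >= 61) <= 28/61

28/61


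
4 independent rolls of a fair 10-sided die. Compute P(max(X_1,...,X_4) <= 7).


P(max <= 7) = P(all X_i <= 7) = (P(X_1 <= 7))^4
= (7/10)^4 = 2401/10000

2401/10000


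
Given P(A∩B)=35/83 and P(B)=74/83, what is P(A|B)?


P(A|B) = P(A∩B)/P(B) = (35/83)/(74/83) = 35/74

35/74


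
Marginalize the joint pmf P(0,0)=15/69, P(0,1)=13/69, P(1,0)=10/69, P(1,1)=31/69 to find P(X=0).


P(X=0) = P(0,0)+P(0,1) = 15/69 + 13/69 = 28/69

28/69


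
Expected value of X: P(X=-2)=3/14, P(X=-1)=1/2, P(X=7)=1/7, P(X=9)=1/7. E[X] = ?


E[X] = sum(x * P(x))
= -2*3/14 - 1*1/2 + 7*1/7 + 9*1/7
= 19/14

19/14


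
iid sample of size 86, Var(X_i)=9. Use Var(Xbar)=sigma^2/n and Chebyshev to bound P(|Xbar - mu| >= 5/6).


Var(Xbar) = Var(X)/n = 9/86
Chebyshev: P(|Xbar-mu| >= 5/6) <= Var(Xbar)/(5/6)^2 = (9/86)/(25/36) = 162/1075

162/1075


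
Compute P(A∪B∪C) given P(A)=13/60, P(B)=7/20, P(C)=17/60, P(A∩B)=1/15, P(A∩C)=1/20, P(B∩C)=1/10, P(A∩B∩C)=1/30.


P(A∪B∪C) = P(A)+P(B)+P(C) - P(AB)-P(AC)-P(BC) + P(ABC)
= 13/60+7/20+17/60 - 1/15-1/20-1/10 + 1/30
= 2/3

2/3


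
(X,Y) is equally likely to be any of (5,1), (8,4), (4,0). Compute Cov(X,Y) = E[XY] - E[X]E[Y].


E[X]=17/3, E[Y]=5/3, E[XY]=37/3
Cov(X,Y) = E[XY] - E[X]E[Y] = 37/3 - 17/3*5/3 = 26/9

26/9


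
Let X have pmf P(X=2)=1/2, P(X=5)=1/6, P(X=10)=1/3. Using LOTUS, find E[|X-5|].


E[|X-5|] = sum(g(x)*P(x))
= 3*1/2 + 0*1/6 + 5*1/3
= 19/6

19/6


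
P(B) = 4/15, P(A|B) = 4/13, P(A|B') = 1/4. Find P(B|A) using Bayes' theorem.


P(A) = P(A|B)P(B) + P(A|B')P(B') = 4/13*4/15 + 1/4*11/15 = 69/260
P(B|A) = P(A|B)P(B)/P(A) = (16/195)/(69/260) = 64/207

64/207


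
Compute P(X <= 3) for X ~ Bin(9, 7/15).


P(X<=3) = P(X=0) + P(X=1) + P(X=2) + P(X=3)
= 134217728/38443359375 + 117440512/4271484375 + 411041792/4271484375 + 2517630976/12814453125
= 12443451392/38443359375

12443451392/38443359375


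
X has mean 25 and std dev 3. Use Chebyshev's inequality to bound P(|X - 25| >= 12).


k = 12/3 = 4
Chebyshev: P(|X-mu| >= k*sigma) <= 1/k^2 = 1/4^2 = 1/16

1/16


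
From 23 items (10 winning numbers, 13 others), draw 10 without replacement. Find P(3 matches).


P(X=3) = C(10,3)*C(13,7) / C(23,10)
= 120*1716 / 1144066
= 205920/1144066 = 9360/52003

9360/52003


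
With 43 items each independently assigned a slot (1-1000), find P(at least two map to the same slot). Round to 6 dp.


P(all different) = prod((1000-i)/1000 for i=0..42) = 0.400088
P(at least one match) = 1 - 0.400088 = 0.599912

0.599912


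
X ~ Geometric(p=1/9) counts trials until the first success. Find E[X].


For geometric (trials until first success), E[X] = 1/p = 1/(1/9) = 9

9


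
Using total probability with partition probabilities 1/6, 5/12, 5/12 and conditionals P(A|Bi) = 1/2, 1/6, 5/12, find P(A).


P(A) = P(A|B1)P(B1) + P(A|B2)P(B2) + P(A|B3)P(B3)
= 1/2*1/6 + 1/6*5/12 + 5/12*5/12
= 1/12 + 5/72 + 25/144 = 47/144

47/144


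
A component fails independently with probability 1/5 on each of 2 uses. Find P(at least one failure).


P(at least one) = 1 - P(none)
P(none) = (1 - 1/5)^2 = (4/5)^2 = 16/25
P(at least one) = 1 - 16/25 = 9/25

9/25


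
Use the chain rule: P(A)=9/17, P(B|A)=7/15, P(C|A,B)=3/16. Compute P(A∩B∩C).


P(A∩B∩C) = P(A) * P(B|A) * P(C|A∩B)
= 9/17 * 7/15 * 3/16
= 21/85 * 3/16 = 63/1360

63/1360


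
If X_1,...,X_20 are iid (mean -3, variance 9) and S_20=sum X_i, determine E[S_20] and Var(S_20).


E[S_n] = n*mu = 20*-3 = -60
Var(S_n) = n*sigma^2 = 20*9 = 180

E[S_20]=-60, Var(S_20)=180


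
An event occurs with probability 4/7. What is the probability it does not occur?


P(A') = 1 - P(A) = 1 - 4/7 = 3/7

3/7


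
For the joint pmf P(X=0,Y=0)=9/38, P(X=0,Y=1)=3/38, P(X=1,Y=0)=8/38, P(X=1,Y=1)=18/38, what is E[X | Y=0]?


P(Y=0) = 17/38
E[X|Y=0] = (0*9 + 1*8)/17 = 8/17

8/17


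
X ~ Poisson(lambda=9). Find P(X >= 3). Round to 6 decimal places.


P(X>=3) = 1 - P(X<=2) = 1 - (e^(-9)*9^0/0! + e^(-9)*9^1/1! + e^(-9)*9^2/2!)
≈ 1 - (0.0001234098 + 0.0011106882 + 0.0049980971)
= 1 - 0.0062321951 = 0.9937678049
≈ 0.993768

0.993768


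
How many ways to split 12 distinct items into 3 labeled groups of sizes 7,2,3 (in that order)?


12! = 479001600
Denominator: 7!=5040 * 2!=2 * 3!=6
Coefficient = 479001600 / 60480 = 7920

7920


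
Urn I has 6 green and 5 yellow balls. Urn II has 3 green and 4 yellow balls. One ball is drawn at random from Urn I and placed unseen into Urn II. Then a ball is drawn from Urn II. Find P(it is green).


P(transfer green) = 6/11; P(transfer yellow) = 5/11
If green transferred: Urn II has 4 green of 8, so P(green|green moved) = 1/2
If yellow transferred: Urn II has 3 green of 8, so P(green|yellow moved) = 3/8
By total probability: P(green) = 6/11*1/2 + 5/11*3/8 = 39/88

39/88


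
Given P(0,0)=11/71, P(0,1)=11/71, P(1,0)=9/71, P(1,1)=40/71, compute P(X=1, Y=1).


Read from table: P(X=1, Y=1) = 40/71

40/71


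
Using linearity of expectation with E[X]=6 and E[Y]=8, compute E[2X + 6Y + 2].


E[2X + 6Y + 2] = 2*E[X] + 6*E[Y] + 2
= (2)*(6) + (6)*(8) + (2)
= 12 + 48 + 2 = 62

62


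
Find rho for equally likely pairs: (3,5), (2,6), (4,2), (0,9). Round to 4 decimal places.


Cov(X,Y) = -3.6250, Var(X) = 2.1875, Var(Y) = 6.2500
rho = Cov/(sqrt(VarX)*sqrt(VarY)) = -0.9804

-0.9804


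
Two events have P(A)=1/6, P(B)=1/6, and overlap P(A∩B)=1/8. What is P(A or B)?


P(A∪B) = P(A) + P(B) - P(A∩B)
= 1/6 + 1/6 - 1/8 = 5/24

5/24


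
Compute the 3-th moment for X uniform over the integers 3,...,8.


E[X^3] = (1/6) * sum(x^3 for x=3..8)
= 1287/6 = 429/2

429/2


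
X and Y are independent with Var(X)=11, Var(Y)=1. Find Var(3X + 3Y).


Independence => Cov(X,Y)=0
Var(3X + 3Y) = 3^2*Var(X) + 3^2*Var(Y)
= 9*11 + 9*1 = 108

108


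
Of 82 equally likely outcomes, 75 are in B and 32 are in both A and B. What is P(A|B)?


P(A|B) = P(A∩B)/P(B) = (32/82)/(75/82) = 32/75

32/75


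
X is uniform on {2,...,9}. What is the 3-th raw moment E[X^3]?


E[X^3] = (1/8) * sum(x^3 for x=2..9)
= 2024/8 = 253

253


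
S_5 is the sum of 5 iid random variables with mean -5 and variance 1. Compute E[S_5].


E[S_n] = n*E[X_1] = 5*-5 = -25

-25


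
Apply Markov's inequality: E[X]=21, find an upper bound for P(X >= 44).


Markov: P(X >= a) <= E[X]/a
P(X >= 44) <= 21/44

21/44


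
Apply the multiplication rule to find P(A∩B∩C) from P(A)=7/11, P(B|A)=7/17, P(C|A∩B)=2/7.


P(A∩B∩C) = P(A) * P(B|A) * P(C|A∩B)
= 7/11 * 7/17 * 2/7
= 49/187 * 2/7 = 14/187

14/187


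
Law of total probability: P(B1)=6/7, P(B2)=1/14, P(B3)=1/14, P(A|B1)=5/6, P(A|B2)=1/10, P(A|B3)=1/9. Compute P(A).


P(A) = P(A|B1)P(B1) + P(A|B2)P(B2) + P(A|B3)P(B3)
= 5/6*6/7 + 1/10*1/14 + 1/9*1/14
= 5/7 + 1/140 + 1/126 = 919/1260

919/1260


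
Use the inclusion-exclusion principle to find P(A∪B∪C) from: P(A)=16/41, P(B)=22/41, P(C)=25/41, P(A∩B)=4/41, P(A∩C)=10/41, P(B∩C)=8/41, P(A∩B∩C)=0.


P(A∪B∪C) = P(A)+P(B)+P(C) - P(AB)-P(AC)-P(BC) + P(ABC)
= 16/41+22/41+25/41 - 4/41-10/41-8/41 + 0
= 1

1


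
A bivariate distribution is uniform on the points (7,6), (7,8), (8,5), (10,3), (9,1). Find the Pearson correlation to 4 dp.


Cov(X,Y) = -2.3200, Var(X) = 1.3600, Var(Y) = 5.8400
rho = Cov/(sqrt(VarX)*sqrt(VarY)) = -0.8232

-0.8232


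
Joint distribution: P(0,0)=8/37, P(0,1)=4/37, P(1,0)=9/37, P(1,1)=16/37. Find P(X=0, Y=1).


Read from table: P(X=0, Y=1) = 4/37

4/37


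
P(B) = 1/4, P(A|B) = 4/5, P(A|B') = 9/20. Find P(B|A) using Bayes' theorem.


P(A) = P(A|B)P(B) + P(A|B')P(B') = 4/5*1/4 + 9/20*3/4 = 43/80
P(B|A) = P(A|B)P(B)/P(A) = (1/5)/(43/80) = 16/43

16/43


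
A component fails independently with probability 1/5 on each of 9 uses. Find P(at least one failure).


P(at least one) = 1 - P(none)
P(none) = (1 - 1/5)^9 = (4/5)^9 = 262144/1953125
P(at least one) = 1 - 262144/1953125 = 1690981/1953125

1690981/1953125


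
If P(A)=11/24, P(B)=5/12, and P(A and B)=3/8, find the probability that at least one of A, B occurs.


P(A∪B) = P(A) + P(B) - P(A∩B)
= 11/24 + 5/12 - 3/8 = 1/2

1/2


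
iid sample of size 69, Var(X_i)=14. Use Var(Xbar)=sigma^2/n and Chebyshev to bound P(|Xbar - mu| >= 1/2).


Var(Xbar) = Var(X)/n = 14/69
Chebyshev: P(|Xbar-mu| >= 1/2) <= Var(Xbar)/(1/2)^2 = (14/69)/(1/4) = 56/69

56/69


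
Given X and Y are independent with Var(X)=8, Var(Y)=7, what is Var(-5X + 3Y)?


Independence => Cov(X,Y)=0
Var(-5X + 3Y) = (-5)^2*Var(X) + 3^2*Var(Y)
= 25*8 + 9*7 = 263

263


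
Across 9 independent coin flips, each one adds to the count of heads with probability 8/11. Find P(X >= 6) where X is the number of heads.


P(X>=6) = P(X=6) + P(X=7) + P(X=8) + P(X=9)
= 594542592/2357947691 + 679477248/2357947691 + 452984832/2357947691 + 134217728/2357947691
= 1861222400/2357947691

1861222400/2357947691


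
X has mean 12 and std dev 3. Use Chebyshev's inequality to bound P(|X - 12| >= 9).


k = 9/3 = 3
Chebyshev: P(|X-mu| >= k*sigma) <= 1/k^2 = 1/3^2 = 1/9

1/9


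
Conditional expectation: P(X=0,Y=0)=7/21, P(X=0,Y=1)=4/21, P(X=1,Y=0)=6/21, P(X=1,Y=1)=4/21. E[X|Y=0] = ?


P(Y=0) = 13/21
E[X|Y=0] = (0*7 + 1*6)/13 = 6/13

6/13


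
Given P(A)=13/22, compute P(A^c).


P(A') = 1 - P(A) = 1 - 13/22 = 9/22

9/22


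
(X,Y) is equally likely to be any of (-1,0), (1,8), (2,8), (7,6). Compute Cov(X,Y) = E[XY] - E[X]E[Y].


E[X]=9/4, E[Y]=11/2, E[XY]=33/2
Cov(X,Y) = E[XY] - E[X]E[Y] = 33/2 - 9/4*11/2 = 33/8

33/8


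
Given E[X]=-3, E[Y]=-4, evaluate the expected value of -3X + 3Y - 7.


E[-3X + 3Y - 7] = -3*E[X] + 3*E[Y] - 7
= (-3)*(-3) + (3)*(-4) + (-7)
= 9 - 12 - 7 = -10

-10


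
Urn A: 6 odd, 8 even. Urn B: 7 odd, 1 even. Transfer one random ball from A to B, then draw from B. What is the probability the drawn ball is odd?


P(transfer odd) = 6/14 = 3/7; P(transfer even) = 4/7
If odd transferred: Urn II has 8 odd of 9, so P(odd|odd moved) = 8/9
If even transferred: Urn II has 7 odd of 9, so P(odd|even moved) = 7/9
By total probability: P(odd) = 3/7*8/9 + 4/7*7/9 = 52/63

52/63


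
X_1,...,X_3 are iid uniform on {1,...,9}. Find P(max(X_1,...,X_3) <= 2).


P(max <= 2) = P(all X_i <= 2) = (P(X_1 <= 2))^3
= (2/9)^3 = 8/729

8/729


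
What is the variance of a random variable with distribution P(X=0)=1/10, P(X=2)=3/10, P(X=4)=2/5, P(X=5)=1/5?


E[X] = 16/5, E[X^2] = 63/5
Var(X) = E[X^2] - (E[X])^2 = 63/5 - (16/5)^2 = 59/25

59/25


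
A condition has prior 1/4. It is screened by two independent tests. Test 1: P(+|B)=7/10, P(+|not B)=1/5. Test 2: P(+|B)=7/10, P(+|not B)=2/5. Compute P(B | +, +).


After test 1: P(+) = 7/10*1/4 + 1/5*3/4 = 13/40
P(B|+) = (7/40)/(13/40) = 7/13
After test 2 (use post1 as new prior): P(+) = 7/10*7/13 + 2/5*6/13 = 73/130
P(B|+,+) = (49/130)/(73/130) = 49/73

49/73


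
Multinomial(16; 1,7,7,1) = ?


16! = 20922789888000
Denominator: 1!=1 * 7!=5040 * 7!=5040 * 1!=1
Coefficient = 20922789888000 / 25401600 = 823680

823680


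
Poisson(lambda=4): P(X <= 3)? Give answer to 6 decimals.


P(X<=3) = e^(-4)*4^0/0! + e^(-4)*4^1/1! + e^(-4)*4^2/2! + e^(-4)*4^3/3!
≈ 0.0183156389 + 0.0732625556 + 0.1465251111 + 0.1953668148
= 0.4334701204
≈ 0.433470

0.433470


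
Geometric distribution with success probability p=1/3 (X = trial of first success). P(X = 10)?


P(X=10) = (1-p)^9 * p = (2/3)^9 * 1/3
= 512/19683 * 1/3 = 512/59049

512/59049


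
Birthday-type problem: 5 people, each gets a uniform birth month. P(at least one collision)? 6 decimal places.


P(all different) = prod((12-i)/12 for i=0..4) = 0.381944
P(at least one match) = 1 - 0.381944 = 0.618056

0.618056


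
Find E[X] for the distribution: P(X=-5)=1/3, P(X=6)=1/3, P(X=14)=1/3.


E[X] = sum(x * P(x))
= -5*1/3 + 6*1/3 + 14*1/3
= 5

5


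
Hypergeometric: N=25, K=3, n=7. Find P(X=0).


P(X=0) = C(3,0)*C(22,7) / C(25,7)
= 1*170544 / 480700
= 170544/480700 = 204/575

204/575


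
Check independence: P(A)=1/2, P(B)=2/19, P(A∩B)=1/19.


P(A)*P(B) = 1/2*2/19 = 1/19
P(A∩B) = 1/19, which equals P(A)P(B), so independent

Yes, A and B are independent


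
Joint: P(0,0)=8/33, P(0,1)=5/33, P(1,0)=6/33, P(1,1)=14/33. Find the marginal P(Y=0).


P(Y=0) = P(0,0)+P(1,0) = 8/33 + 6/33 = 14/33

14/33


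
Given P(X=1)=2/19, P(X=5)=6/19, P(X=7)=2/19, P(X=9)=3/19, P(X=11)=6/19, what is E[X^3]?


E[X^3] = sum(g(x)*P(x))
= 1*2/19 + 125*6/19 + 343*2/19 + 729*3/19 + 1331*6/19
= 11611/19

11611/19


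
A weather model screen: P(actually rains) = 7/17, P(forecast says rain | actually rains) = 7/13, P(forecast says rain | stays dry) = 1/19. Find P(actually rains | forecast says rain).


P(A) = P(A|B)P(B) + P(A|B')P(B') = 7/13*7/17 + 1/19*10/17 = 1061/4199
P(B|A) = P(A|B)P(B)/P(A) = (49/221)/(1061/4199) = 931/1061

931/1061


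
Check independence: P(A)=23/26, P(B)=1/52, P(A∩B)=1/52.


P(A)*P(B) = 23/26*1/52 = 23/1352
P(A∩B) = 1/52 != 23/1352, so not independent

No, A and B are not independent


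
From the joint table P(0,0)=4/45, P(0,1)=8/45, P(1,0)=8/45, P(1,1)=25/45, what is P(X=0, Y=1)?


Read from table: P(X=0, Y=1) = 8/45

8/45


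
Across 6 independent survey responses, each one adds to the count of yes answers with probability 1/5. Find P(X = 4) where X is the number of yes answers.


P(X=4) = C(6,4) * p^4 * (1-p)^2
= 15 * 1/625 * 16/25
= 48/3125

48/3125


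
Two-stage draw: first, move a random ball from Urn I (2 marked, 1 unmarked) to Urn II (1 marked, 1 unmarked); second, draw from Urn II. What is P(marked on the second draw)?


P(transfer marked) = 2/3; P(transfer unmarked) = 1/3
If marked transferred: Urn II has 2 marked of 3, so P(marked|marked moved) = 2/3
If unmarked transferred: Urn II has 1 marked of 3, so P(marked|unmarked moved) = 1/3
By total probability: P(marked) = 2/3*2/3 + 1/3*1/3 = 5/9

5/9


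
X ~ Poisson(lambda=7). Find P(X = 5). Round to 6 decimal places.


P(X=5) = e^(-7) * 7^5 / 5!
≈ 0.0009118819656 * 16807 / 120
≈ 0.127717

0.127717


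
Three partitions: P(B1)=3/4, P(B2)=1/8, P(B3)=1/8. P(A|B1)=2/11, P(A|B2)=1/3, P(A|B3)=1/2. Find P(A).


P(A) = P(A|B1)P(B1) + P(A|B2)P(B2) + P(A|B3)P(B3)
= 2/11*3/4 + 1/3*1/8 + 1/2*1/8
= 3/22 + 1/24 + 1/16 = 127/528

127/528


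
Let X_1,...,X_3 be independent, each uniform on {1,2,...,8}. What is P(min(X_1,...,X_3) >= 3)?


P(min >= 3) = P(all X_i >= 3) = (P(X_1 >= 3))^3
= (6/8)^3 = (3/4)^3 = 27/64

27/64


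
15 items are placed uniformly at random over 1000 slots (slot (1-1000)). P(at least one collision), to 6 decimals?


P(all different) = prod((1000-i)/1000 for i=0..14) = 0.899864
P(at least one match) = 1 - 0.899864 = 0.100136

0.100136


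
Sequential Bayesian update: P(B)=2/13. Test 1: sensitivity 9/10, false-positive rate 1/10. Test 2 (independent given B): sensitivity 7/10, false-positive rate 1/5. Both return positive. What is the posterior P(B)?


After test 1: P(+) = 9/10*2/13 + 1/10*11/13 = 29/130
P(B|+) = (9/65)/(29/130) = 18/29
After test 2 (use post1 as new prior): P(+) = 7/10*18/29 + 1/5*11/29 = 74/145
P(B|+,+) = (63/145)/(74/145) = 63/74

63/74


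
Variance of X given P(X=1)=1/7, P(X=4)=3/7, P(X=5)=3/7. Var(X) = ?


E[X] = 4, E[X^2] = 124/7
Var(X) = E[X^2] - (E[X])^2 = 124/7 - (4)^2 = 12/7

12/7


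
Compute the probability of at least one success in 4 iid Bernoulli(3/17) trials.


P(at least one) = 1 - P(none)
P(none) = (1 - 3/17)^4 = (14/17)^4 = 38416/83521
P(at least one) = 1 - 38416/83521 = 45105/83521

45105/83521


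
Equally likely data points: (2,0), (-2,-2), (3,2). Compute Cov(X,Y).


E[X]=1, E[Y]=0, E[XY]=10/3
Cov(X,Y) = E[XY] - E[X]E[Y] = 10/3 - 1*0 = 10/3

10/3


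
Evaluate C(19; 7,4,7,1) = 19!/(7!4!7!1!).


19! = 121645100408832000
Denominator: 7!=5040 * 4!=24 * 7!=5040 * 1!=1
Coefficient = 121645100408832000 / 609638400 = 199536480

199536480


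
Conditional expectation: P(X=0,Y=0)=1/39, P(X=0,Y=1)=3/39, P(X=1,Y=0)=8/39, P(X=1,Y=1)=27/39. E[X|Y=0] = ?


P(Y=0) = 9/39
E[X|Y=0] = (0*1 + 1*8)/9 = 8/9

8/9


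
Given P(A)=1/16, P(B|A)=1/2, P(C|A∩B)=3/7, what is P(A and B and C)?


P(A∩B∩C) = P(A) * P(B|A) * P(C|A∩B)
= 1/16 * 1/2 * 3/7
= 1/32 * 3/7 = 3/224

3/224


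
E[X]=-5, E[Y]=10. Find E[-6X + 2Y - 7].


E[-6X + 2Y - 7] = -6*E[X] + 2*E[Y] - 7
= (-6)*(-5) + (2)*(10) + (-7)
= 30 + 20 - 7 = 43

43


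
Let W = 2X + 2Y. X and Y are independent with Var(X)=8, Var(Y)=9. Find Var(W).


Independence => Cov(X,Y)=0
Var(2X + 2Y) = 2^2*Var(X) + 2^2*Var(Y)
= 4*8 + 4*9 = 68

68


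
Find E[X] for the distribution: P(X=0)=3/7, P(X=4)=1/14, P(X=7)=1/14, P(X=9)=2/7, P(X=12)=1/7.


E[X] = sum(x * P(x))
= 0*3/7 + 4*1/14 + 7*1/14 + 9*2/7 + 12*1/7
= 71/14

71/14


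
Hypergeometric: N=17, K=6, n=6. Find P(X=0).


P(X=0) = C(6,0)*C(11,6) / C(17,6)
= 1*462 / 12376
= 462/12376 = 33/884

33/884


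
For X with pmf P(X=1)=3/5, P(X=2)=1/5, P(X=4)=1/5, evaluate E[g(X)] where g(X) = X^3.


E[X^3] = sum(g(x)*P(x))
= 1*3/5 + 8*1/5 + 64*1/5
= 15

15


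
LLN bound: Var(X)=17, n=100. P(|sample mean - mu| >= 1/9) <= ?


Var(Xbar) = Var(X)/n = 17/100
Chebyshev: P(|Xbar-mu| >= 1/9) <= Var(Xbar)/(1/9)^2 = (17/100)/(1/81) = 1377/100
Bound exceeds 1, so trivial bound: 1

1


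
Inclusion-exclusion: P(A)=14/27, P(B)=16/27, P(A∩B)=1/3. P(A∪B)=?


P(A∪B) = P(A) + P(B) - P(A∩B)
= 14/27 + 16/27 - 1/3 = 7/9

7/9


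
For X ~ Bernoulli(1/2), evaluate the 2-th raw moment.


For Bernoulli: X in {0,1}
E[X^2] = 0^2*(1-1/2) + 1^2*1/2 = 1/2

1/2


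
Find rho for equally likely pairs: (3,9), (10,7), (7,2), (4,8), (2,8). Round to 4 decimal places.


Cov(X,Y) = -3.5600, Var(X) = 8.5600, Var(Y) = 6.1600
rho = Cov/(sqrt(VarX)*sqrt(VarY)) = -0.4903

-0.4903


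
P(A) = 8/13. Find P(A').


P(A') = 1 - P(A) = 1 - 8/13 = 5/13

5/13


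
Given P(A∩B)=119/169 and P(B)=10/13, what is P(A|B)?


P(A|B) = P(A∩B)/P(B) = (119/169)/(130/169) = 119/130

119/130


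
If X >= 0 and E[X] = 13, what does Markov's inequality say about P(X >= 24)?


Markov: P(X >= a) <= E[X]/a
P(X >= 24) <= 13/24

13/24


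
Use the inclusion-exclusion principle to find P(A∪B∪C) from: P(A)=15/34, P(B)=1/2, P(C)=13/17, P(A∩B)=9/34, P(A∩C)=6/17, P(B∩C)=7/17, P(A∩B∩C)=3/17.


P(A∪B∪C) = P(A)+P(B)+P(C) - P(AB)-P(AC)-P(BC) + P(ABC)
= 15/34+1/2+13/17 - 9/34-6/17-7/17 + 3/17
= 29/34

29/34


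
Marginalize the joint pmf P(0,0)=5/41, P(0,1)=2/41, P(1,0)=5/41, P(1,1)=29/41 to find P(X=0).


P(X=0) = P(0,0)+P(0,1) = 5/41 + 2/41 = 7/41

7/41


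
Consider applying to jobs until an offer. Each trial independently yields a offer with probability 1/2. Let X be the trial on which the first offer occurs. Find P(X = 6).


P(X=6) = (1-p)^5 * p = (1/2)^5 * 1/2
= 1/32 * 1/2 = 1/64

1/64


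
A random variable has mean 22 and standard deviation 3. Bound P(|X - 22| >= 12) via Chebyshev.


k = 12/3 = 4
Chebyshev: P(|X-mu| >= k*sigma) <= 1/k^2 = 1/4^2 = 1/16

1/16


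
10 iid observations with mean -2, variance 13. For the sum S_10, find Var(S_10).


By independence, Var(S_n) = n*Var(X_1) = 10*13 = 130

130


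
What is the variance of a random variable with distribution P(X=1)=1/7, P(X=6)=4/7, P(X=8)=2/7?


E[X] = 41/7, E[X^2] = 39
Var(X) = E[X^2] - (E[X])^2 = 39 - (41/7)^2 = 230/49

230/49


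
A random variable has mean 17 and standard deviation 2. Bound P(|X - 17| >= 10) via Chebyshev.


k = 10/2 = 5
Chebyshev: P(|X-mu| >= k*sigma) <= 1/k^2 = 1/5^2 = 1/25

1/25


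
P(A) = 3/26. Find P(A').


P(A') = 1 - P(A) = 1 - 3/26 = 23/26

23/26


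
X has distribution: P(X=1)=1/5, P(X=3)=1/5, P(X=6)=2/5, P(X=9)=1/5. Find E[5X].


E[5X] = sum(g(x)*P(x))
= 5*1/5 + 15*1/5 + 30*2/5 + 45*1/5
= 25

25


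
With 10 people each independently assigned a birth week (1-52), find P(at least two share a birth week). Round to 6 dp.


P(all different) = prod((52-i)/52 for i=0..9) = 0.397134
P(at least one match) = 1 - 0.397134 = 0.602866

0.602866


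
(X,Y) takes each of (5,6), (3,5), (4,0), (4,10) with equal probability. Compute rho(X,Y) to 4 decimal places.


Cov(X,Y) = 0.2500, Var(X) = 0.5000, Var(Y) = 12.6875
rho = Cov/(sqrt(VarX)*sqrt(VarY)) = 0.0993

0.0993
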